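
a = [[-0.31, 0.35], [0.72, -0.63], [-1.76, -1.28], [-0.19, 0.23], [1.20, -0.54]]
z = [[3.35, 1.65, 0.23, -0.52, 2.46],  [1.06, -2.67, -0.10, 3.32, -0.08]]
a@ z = [[-0.67, -1.45, -0.11, 1.32, -0.79],  [1.74, 2.87, 0.23, -2.47, 1.82],  [-7.25, 0.51, -0.28, -3.33, -4.23],  [-0.39, -0.93, -0.07, 0.86, -0.49],  [3.45, 3.42, 0.33, -2.42, 3.00]]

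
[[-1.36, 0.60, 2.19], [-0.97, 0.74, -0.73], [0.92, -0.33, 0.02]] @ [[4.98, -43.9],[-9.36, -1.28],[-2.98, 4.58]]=[[-18.92, 68.97], [-9.58, 38.29], [7.61, -39.87]]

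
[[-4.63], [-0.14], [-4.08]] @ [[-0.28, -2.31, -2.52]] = [[1.3, 10.70, 11.67], [0.04, 0.32, 0.35], [1.14, 9.42, 10.28]]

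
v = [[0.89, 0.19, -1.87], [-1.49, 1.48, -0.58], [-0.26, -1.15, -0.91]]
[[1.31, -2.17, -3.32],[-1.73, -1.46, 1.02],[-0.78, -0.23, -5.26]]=v @ [[1.47, -0.06, 0.83], [0.32, -0.63, 2.47], [0.03, 1.07, 2.42]]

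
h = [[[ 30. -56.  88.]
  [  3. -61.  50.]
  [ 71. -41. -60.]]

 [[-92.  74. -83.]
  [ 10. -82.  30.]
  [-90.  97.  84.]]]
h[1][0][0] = -92.0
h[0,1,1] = -61.0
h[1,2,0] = -90.0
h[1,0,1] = 74.0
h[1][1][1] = -82.0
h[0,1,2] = 50.0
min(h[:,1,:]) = -82.0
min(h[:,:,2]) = -83.0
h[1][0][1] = 74.0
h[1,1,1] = -82.0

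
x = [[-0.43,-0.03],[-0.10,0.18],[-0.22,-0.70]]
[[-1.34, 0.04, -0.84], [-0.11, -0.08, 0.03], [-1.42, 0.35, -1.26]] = x @ [[3.03, -0.07, 1.87], [1.07, -0.48, 1.21]]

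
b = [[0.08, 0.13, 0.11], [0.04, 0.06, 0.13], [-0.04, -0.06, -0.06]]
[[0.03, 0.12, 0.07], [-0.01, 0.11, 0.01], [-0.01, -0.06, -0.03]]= b @ [[-0.35, 0.03, 0.87], [0.7, 0.31, 0.25], [-0.29, 0.68, -0.29]]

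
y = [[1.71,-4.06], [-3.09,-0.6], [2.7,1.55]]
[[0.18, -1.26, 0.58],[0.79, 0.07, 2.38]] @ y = [[5.77, 0.92], [7.56, 0.44]]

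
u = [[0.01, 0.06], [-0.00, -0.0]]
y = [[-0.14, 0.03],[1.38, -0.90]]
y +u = [[-0.13, 0.09], [1.38, -0.9]]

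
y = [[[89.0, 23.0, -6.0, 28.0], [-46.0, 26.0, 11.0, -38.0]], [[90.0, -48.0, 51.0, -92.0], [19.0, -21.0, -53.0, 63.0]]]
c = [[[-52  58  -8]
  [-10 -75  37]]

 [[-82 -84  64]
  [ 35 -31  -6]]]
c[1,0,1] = -84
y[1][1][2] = -53.0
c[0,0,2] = -8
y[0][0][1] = 23.0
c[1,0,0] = -82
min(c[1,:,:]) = -84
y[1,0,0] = 90.0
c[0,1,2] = 37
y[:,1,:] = [[-46.0, 26.0, 11.0, -38.0], [19.0, -21.0, -53.0, 63.0]]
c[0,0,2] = -8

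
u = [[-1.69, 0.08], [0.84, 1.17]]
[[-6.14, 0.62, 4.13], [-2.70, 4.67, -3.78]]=u @ [[3.41, -0.17, -2.51], [-4.76, 4.11, -1.43]]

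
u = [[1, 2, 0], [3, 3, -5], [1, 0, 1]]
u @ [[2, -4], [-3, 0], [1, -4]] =[[-4, -4], [-8, 8], [3, -8]]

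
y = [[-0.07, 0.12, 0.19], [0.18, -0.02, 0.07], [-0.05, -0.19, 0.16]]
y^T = [[-0.07, 0.18, -0.05], [0.12, -0.02, -0.19], [0.19, 0.07, 0.16]]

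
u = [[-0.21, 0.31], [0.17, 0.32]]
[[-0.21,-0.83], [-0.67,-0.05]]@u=[[-0.10, -0.33], [0.13, -0.22]]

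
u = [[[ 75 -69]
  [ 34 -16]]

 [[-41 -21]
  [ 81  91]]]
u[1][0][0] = -41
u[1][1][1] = 91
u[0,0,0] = 75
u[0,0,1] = -69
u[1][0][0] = -41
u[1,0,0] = -41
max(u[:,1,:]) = 91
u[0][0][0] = 75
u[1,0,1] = -21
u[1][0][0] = -41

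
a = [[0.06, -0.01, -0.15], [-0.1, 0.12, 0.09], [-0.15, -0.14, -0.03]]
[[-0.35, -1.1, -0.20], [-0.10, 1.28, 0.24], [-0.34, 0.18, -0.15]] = a @ [[2.71, -4.85, -0.17], [-1.20, 2.77, 0.97], [3.52, 5.19, 1.22]]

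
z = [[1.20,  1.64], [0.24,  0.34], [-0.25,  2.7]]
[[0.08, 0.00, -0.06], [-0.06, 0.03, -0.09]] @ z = [[0.11, -0.03], [-0.04, -0.33]]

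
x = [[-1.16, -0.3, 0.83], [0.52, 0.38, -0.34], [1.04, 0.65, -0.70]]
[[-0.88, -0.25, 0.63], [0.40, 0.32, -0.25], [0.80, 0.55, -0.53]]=x @ [[0.76, 0.01, 0.00], [0.01, 0.85, 0.02], [0.0, 0.02, 0.77]]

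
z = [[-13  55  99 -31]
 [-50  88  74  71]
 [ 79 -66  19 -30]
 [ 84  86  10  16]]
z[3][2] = 10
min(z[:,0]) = -50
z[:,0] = [-13, -50, 79, 84]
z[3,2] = 10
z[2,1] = -66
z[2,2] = 19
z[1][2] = 74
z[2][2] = 19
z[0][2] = 99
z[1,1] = 88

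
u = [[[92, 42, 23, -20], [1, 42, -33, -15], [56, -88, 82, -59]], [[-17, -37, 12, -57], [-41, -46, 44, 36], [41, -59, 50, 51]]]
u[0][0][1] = 42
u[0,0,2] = 23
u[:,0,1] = [42, -37]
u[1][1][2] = 44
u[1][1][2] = 44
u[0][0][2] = 23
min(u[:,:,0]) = -41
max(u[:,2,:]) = 82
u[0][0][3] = -20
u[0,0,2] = 23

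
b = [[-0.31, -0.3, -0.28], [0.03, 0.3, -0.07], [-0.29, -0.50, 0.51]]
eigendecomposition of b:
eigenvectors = [[0.95, -0.21, -0.61], [-0.01, -0.2, 0.63], [0.30, 0.96, 0.48]]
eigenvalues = [-0.39, 0.68, 0.22]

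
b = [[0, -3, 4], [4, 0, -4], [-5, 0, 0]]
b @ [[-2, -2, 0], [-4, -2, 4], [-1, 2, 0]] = [[8, 14, -12], [-4, -16, 0], [10, 10, 0]]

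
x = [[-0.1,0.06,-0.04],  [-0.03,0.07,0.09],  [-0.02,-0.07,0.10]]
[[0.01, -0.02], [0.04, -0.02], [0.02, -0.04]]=x @ [[-0.13, 0.4], [0.19, 0.16], [0.3, -0.2]]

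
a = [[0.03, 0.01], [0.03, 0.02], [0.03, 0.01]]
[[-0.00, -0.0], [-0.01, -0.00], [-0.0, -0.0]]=a @ [[-0.07, -0.01], [-0.16, -0.02]]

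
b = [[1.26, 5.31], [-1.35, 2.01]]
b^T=[[1.26, -1.35],[5.31, 2.01]]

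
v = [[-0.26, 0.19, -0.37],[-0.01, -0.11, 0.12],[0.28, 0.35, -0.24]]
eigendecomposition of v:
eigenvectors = [[(-0.79+0j), -0.79-0.00j, -0.36+0.00j], [(0.15-0.12j), (0.15+0.12j), (0.7+0j)], [(-0.02+0.57j), (-0.02-0.57j), (0.61+0j)]]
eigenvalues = [(-0.3+0.3j), (-0.3-0.3j), (-0+0j)]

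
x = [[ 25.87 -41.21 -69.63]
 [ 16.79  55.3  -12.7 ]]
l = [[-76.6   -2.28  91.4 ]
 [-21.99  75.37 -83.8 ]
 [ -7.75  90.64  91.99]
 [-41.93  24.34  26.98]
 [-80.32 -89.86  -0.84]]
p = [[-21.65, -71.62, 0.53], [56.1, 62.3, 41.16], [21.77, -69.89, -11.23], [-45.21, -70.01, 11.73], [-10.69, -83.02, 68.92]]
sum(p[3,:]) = -103.49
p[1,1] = 62.3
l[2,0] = -7.75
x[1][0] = 16.79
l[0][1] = -2.28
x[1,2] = -12.7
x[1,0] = 16.79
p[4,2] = 68.92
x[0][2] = -69.63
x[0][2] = -69.63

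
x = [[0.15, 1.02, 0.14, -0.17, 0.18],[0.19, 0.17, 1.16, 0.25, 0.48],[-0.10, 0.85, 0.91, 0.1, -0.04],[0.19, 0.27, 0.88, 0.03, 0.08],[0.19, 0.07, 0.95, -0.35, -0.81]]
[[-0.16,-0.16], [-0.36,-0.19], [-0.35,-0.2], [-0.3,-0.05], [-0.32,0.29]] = x@[[-0.22, 0.42],[-0.13, -0.13],[-0.26, -0.07],[-0.17, 0.06],[0.1, -0.38]]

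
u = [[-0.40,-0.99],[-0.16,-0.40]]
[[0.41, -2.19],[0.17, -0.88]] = u@[[0.80, 1.54], [-0.74, 1.59]]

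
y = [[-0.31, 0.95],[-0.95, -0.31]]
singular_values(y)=[1.0, 1.0]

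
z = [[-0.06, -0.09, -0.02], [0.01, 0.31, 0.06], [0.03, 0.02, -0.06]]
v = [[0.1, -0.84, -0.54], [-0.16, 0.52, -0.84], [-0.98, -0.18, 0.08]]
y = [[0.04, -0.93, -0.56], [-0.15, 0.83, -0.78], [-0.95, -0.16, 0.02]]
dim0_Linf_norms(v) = [0.98, 0.84, 0.84]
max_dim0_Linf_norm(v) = 0.98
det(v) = -1.00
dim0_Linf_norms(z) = [0.06, 0.31, 0.06]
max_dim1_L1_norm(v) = 1.52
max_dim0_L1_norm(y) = 1.92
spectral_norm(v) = 1.01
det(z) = 0.00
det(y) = -1.15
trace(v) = 0.70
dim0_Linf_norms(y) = [0.95, 0.93, 0.78]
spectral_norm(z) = 0.33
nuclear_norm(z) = 0.45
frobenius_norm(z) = 0.34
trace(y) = 0.89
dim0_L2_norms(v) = [1.0, 1.0, 1.0]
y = z + v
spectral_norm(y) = 1.27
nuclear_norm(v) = 3.00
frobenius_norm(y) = 1.85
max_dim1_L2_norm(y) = 1.15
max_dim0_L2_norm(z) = 0.32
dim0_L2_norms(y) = [0.96, 1.26, 0.96]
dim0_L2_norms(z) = [0.07, 0.32, 0.09]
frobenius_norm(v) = 1.73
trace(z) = 0.19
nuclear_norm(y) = 3.17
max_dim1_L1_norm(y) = 1.76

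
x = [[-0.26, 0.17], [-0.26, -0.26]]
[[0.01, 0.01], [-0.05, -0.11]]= x @[[0.06, 0.13], [0.13, 0.28]]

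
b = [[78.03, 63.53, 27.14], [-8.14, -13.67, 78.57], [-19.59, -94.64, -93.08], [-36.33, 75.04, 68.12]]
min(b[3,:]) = -36.33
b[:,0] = [78.03, -8.14, -19.59, -36.33]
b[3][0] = -36.33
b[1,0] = -8.14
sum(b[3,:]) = 106.83000000000001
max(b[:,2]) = 78.57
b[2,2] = -93.08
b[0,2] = 27.14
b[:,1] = [63.53, -13.67, -94.64, 75.04]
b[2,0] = -19.59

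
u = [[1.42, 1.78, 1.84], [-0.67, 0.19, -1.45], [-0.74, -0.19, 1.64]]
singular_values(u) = [3.27, 1.77, 0.76]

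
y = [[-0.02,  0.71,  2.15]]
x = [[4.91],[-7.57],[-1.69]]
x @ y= [[-0.10, 3.49, 10.56],[0.15, -5.37, -16.28],[0.03, -1.2, -3.63]]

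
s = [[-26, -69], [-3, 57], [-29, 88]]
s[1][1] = 57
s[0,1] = -69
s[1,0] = -3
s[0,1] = -69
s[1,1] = 57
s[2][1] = 88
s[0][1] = -69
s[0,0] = -26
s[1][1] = 57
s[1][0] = -3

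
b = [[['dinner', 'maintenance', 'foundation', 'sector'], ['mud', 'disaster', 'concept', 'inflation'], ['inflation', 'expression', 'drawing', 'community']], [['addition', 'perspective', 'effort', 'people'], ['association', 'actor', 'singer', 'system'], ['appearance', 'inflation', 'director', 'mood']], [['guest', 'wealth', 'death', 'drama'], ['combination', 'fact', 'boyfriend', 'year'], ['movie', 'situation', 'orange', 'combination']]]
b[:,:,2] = [['foundation', 'concept', 'drawing'], ['effort', 'singer', 'director'], ['death', 'boyfriend', 'orange']]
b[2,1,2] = 'boyfriend'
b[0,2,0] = 'inflation'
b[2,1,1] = 'fact'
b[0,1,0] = 'mud'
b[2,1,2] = 'boyfriend'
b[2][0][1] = 'wealth'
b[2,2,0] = 'movie'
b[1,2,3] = 'mood'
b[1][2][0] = 'appearance'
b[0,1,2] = 'concept'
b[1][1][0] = 'association'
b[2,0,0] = 'guest'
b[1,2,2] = 'director'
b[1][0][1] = 'perspective'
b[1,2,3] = 'mood'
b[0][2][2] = 'drawing'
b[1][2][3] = 'mood'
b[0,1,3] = 'inflation'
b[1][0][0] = 'addition'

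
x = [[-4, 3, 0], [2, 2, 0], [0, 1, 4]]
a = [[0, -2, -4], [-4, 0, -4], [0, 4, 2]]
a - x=[[4, -5, -4], [-6, -2, -4], [0, 3, -2]]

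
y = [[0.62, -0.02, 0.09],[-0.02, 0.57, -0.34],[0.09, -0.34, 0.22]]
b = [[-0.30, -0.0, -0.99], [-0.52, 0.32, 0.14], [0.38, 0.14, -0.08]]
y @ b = [[-0.14, 0.01, -0.62], [-0.42, 0.13, 0.13], [0.23, -0.08, -0.15]]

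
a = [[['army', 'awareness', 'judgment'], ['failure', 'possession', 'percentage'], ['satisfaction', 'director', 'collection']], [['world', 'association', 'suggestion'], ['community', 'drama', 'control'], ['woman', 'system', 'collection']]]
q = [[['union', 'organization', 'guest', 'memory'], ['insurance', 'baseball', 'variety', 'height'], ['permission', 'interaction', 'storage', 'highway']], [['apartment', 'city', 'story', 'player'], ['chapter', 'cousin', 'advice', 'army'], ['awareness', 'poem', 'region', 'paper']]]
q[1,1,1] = 'cousin'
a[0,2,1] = 'director'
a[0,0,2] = 'judgment'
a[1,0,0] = 'world'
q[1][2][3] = 'paper'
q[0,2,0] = 'permission'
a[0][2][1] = 'director'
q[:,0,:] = [['union', 'organization', 'guest', 'memory'], ['apartment', 'city', 'story', 'player']]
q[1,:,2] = ['story', 'advice', 'region']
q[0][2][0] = 'permission'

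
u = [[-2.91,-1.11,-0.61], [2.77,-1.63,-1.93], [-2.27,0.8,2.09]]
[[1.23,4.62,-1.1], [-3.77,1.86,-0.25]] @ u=[[11.72, -9.78, -11.97], [16.69, 0.95, -1.81]]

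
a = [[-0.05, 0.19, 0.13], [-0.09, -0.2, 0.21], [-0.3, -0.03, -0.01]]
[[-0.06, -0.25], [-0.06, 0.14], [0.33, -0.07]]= a@[[-1.08, 0.34], [-0.07, -1.09], [-0.81, -0.21]]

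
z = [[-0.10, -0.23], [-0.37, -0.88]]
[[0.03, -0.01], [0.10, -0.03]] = z@[[0.27, 0.21], [-0.23, -0.05]]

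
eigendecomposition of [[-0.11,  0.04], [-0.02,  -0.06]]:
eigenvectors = [[0.82+0.00j,0.82-0.00j], [0.51+0.27j,0.51-0.27j]]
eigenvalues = [(-0.08+0.01j), (-0.08-0.01j)]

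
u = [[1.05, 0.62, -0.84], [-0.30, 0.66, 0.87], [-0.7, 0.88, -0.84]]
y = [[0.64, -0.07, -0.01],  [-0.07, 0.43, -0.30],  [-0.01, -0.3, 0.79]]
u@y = [[0.64, 0.45, -0.86], [-0.25, 0.04, 0.49], [-0.5, 0.68, -0.92]]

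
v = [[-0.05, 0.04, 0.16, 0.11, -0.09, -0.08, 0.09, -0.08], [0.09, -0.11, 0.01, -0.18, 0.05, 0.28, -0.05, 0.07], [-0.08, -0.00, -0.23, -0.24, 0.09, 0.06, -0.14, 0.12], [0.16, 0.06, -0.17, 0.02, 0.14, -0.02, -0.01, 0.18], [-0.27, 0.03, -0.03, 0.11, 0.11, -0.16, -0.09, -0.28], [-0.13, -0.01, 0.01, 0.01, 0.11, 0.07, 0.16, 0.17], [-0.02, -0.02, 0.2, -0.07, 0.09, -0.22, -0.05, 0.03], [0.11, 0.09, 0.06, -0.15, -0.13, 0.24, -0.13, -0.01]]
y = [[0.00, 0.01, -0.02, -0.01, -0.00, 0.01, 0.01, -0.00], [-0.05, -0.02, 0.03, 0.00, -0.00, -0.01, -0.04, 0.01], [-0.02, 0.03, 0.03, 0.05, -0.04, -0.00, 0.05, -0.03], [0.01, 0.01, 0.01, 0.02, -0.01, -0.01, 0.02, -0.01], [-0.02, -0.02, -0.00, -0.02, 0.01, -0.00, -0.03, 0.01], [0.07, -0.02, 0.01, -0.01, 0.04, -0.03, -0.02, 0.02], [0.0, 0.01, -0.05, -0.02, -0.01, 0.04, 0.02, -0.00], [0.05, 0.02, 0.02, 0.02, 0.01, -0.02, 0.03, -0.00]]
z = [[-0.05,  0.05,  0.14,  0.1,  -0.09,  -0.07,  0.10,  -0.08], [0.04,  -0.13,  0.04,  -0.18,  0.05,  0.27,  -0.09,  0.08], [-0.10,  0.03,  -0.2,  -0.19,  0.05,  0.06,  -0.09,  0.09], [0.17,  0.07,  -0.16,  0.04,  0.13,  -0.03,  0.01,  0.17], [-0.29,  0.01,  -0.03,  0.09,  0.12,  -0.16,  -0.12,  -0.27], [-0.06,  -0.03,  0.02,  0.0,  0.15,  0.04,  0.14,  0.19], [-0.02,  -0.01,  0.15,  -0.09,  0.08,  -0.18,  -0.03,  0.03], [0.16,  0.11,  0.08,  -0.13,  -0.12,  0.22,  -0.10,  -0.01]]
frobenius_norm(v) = 1.01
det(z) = -0.00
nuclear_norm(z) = 2.31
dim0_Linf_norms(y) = [0.07, 0.03, 0.05, 0.05, 0.04, 0.04, 0.05, 0.03]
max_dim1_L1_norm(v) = 1.08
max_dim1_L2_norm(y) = 0.1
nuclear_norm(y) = 0.37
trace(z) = -0.22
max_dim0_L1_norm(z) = 1.03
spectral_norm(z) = 0.62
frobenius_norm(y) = 0.20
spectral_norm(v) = 0.67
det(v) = 0.00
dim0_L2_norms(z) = [0.4, 0.2, 0.34, 0.34, 0.3, 0.44, 0.27, 0.4]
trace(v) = -0.25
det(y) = 0.00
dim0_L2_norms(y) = [0.1, 0.05, 0.07, 0.07, 0.06, 0.06, 0.08, 0.04]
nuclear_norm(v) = 2.42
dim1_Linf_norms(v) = [0.16, 0.28, 0.24, 0.18, 0.28, 0.17, 0.22, 0.24]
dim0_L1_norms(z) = [0.89, 0.44, 0.82, 0.82, 0.79, 1.03, 0.68, 0.92]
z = v + y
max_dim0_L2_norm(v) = 0.47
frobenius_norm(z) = 0.97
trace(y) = 0.03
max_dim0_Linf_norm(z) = 0.29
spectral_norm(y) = 0.13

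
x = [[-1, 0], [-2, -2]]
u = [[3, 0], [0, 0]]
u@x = [[-3, 0], [0, 0]]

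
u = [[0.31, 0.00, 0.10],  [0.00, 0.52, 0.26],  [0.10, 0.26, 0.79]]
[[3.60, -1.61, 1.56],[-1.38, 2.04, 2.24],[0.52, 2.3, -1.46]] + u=[[3.91,-1.61,1.66], [-1.38,2.56,2.50], [0.62,2.56,-0.67]]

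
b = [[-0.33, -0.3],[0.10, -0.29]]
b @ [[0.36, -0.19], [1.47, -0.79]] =[[-0.56, 0.3], [-0.39, 0.21]]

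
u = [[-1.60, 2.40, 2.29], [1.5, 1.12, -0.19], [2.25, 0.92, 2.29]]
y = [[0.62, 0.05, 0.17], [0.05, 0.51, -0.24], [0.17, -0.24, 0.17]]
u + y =[[-0.98, 2.45, 2.46], [1.55, 1.63, -0.43], [2.42, 0.68, 2.46]]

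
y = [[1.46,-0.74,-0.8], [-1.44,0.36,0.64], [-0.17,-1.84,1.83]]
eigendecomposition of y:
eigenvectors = [[(0.53+0j),(0.06+0.54j),(0.06-0.54j)], [0.62+0.00j,(-0.06-0.45j),(-0.06+0.45j)], [(0.58+0j),(0.71+0j),(0.71-0j)]]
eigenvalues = [(-0.28+0j), (1.96+1.03j), (1.96-1.03j)]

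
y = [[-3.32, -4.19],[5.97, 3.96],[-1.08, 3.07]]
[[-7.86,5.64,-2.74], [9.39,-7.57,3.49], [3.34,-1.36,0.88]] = y @ [[0.69,-0.79,0.32], [1.33,-0.72,0.4]]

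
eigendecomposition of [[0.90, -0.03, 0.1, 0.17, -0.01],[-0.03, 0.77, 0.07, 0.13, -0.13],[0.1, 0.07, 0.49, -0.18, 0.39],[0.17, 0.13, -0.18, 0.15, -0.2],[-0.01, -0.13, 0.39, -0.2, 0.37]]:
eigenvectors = [[-0.89, -0.38, 0.09, -0.20, -0.08], [-0.21, 0.4, -0.86, -0.23, 0.03], [0.09, -0.58, -0.46, 0.6, -0.29], [-0.31, 0.25, 0.04, 0.64, 0.66], [0.23, -0.55, -0.19, -0.37, 0.69]]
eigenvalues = [0.94, 0.96, 0.78, -0.0, 0.01]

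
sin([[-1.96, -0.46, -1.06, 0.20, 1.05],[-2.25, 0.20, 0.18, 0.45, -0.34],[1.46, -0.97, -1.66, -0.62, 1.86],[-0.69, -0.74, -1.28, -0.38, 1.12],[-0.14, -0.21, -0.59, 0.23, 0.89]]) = [[-1.26,  0.01,  -0.19,  0.35,  0.25], [-1.39,  0.51,  0.82,  0.44,  -0.96], [0.87,  -0.89,  -1.64,  -0.4,  1.89], [-0.38,  -0.35,  -0.6,  -0.18,  0.51], [-0.20,  -0.17,  -0.53,  0.28,  0.84]]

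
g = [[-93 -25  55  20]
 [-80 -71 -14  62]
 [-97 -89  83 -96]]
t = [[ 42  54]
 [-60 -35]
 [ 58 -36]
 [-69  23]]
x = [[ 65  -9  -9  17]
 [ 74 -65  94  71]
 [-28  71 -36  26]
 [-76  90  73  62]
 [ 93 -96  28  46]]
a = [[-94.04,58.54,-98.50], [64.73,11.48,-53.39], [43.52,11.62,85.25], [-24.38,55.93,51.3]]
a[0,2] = -98.5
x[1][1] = -65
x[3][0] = -76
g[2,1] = -89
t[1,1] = -35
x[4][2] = 28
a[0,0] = -94.04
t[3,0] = -69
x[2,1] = 71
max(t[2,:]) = 58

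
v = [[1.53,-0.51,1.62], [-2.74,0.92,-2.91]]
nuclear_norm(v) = 4.70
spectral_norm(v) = 4.70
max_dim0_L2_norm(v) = 3.33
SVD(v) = [[-0.49, 0.87], [0.87, 0.49]] @ diag([4.6954749722089115, 0.0038451735628154088]) @ [[-0.67, 0.22, -0.71], [0.66, 0.63, -0.42]]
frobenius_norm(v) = 4.70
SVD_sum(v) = [[1.53,-0.51,1.62], [-2.74,0.92,-2.91]] + [[0.0,0.0,-0.00], [0.0,0.0,-0.0]]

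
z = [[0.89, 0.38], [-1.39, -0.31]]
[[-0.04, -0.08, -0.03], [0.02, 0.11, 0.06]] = z@[[0.02, -0.06, -0.05], [-0.16, -0.07, 0.04]]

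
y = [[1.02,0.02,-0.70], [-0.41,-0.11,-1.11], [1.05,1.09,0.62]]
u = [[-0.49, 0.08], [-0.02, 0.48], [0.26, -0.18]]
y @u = [[-0.68, 0.22],[-0.09, 0.11],[-0.38, 0.5]]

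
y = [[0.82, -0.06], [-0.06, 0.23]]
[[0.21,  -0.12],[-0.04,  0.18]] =y @[[0.25, -0.09],[-0.09, 0.74]]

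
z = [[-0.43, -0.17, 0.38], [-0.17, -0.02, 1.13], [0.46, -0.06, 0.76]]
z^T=[[-0.43, -0.17, 0.46],[-0.17, -0.02, -0.06],[0.38, 1.13, 0.76]]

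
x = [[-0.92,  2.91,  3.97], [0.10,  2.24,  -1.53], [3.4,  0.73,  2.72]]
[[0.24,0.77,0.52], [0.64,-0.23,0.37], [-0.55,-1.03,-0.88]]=x@[[-0.11, -0.39, -0.26], [0.21, -0.01, 0.15], [-0.12, 0.11, -0.04]]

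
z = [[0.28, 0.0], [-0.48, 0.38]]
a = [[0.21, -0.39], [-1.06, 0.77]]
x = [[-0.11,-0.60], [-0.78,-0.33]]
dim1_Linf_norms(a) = [0.39, 1.06]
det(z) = 0.11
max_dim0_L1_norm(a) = 1.27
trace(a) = 0.98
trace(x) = -0.44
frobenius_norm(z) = 0.67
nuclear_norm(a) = 1.55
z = a @ x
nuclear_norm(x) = 1.40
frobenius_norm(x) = 1.04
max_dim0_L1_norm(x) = 0.93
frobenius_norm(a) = 1.38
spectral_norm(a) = 1.37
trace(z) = 0.66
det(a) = -0.25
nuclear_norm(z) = 0.82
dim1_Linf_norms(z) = [0.28, 0.48]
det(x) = -0.43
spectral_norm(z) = 0.65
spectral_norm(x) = 0.94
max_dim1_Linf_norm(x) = 0.78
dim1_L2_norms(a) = [0.44, 1.31]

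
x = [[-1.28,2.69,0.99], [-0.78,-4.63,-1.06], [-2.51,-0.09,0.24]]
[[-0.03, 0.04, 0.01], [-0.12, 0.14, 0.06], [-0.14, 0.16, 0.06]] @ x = [[-0.02, -0.27, -0.07],[-0.11, -0.98, -0.25],[-0.10, -1.12, -0.29]]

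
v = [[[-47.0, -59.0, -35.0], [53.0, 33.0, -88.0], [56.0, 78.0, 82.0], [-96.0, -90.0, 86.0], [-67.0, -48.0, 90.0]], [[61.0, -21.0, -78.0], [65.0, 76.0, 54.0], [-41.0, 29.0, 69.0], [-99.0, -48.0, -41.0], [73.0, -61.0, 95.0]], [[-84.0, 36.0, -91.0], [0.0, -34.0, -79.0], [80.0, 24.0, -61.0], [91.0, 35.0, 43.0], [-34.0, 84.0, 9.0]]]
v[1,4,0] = 73.0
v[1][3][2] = -41.0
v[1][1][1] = 76.0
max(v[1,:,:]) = 95.0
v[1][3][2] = -41.0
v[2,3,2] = 43.0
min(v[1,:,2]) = -78.0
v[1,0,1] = -21.0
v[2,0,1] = 36.0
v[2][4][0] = -34.0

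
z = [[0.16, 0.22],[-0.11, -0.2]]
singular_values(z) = [0.35, 0.02]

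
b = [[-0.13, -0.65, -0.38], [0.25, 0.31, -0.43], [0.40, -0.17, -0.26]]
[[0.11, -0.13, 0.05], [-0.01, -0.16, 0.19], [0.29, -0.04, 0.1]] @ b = [[-0.03,  -0.12,  0.00], [0.04,  -0.08,  0.02], [-0.01,  -0.22,  -0.12]]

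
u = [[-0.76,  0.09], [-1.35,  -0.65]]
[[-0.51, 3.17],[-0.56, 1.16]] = u @ [[0.62, -3.52], [-0.42, 5.52]]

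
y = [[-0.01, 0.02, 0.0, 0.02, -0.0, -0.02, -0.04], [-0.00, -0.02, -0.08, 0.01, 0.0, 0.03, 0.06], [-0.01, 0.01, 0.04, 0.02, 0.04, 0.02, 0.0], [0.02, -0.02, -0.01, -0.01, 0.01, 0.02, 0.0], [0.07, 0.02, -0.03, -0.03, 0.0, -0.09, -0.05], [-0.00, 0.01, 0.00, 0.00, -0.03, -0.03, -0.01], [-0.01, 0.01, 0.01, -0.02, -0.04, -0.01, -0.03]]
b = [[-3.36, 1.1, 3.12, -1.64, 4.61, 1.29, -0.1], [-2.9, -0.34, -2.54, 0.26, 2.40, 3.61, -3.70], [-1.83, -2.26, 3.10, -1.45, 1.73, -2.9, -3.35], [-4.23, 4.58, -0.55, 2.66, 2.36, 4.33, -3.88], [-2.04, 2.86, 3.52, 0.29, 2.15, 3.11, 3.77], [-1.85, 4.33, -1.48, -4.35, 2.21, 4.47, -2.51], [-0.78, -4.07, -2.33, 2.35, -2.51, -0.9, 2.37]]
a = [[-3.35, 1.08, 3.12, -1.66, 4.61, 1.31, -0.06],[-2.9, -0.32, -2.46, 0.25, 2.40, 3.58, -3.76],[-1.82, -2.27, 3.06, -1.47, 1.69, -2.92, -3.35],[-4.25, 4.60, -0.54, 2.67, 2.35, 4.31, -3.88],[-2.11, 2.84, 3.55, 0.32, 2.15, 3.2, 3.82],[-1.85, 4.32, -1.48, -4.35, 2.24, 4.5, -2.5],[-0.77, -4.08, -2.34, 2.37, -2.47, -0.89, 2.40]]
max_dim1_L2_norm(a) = 9.26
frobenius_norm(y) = 0.21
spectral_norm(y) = 0.15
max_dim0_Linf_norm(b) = 4.61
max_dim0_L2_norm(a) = 8.54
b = a + y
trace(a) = 11.11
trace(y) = -0.06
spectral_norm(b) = 14.38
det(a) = 33454.36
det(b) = 32313.79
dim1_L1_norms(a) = [15.19, 15.67, 16.58, 22.6, 17.99, 21.24, 15.32]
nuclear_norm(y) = 0.42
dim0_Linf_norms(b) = [4.23, 4.58, 3.52, 4.35, 4.61, 4.47, 3.88]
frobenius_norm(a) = 19.85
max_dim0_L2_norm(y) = 0.11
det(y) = -0.00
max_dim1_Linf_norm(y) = 0.09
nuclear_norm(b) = 43.10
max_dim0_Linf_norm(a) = 4.61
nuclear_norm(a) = 43.20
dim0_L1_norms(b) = [16.99, 19.54, 16.64, 13.0, 17.97, 20.61, 19.68]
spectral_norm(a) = 14.41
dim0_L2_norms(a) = [7.03, 8.42, 6.76, 6.06, 7.15, 8.54, 8.19]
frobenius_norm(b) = 19.81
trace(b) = 11.05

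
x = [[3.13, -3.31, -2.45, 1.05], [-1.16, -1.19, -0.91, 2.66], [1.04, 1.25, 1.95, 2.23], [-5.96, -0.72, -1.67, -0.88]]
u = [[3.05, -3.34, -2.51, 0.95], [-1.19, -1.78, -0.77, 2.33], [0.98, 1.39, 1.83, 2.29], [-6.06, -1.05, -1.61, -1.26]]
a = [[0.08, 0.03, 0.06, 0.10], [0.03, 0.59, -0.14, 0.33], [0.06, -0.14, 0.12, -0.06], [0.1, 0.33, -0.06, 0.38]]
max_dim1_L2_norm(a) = 0.69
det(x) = 19.77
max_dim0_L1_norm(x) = 11.29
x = u + a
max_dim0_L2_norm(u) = 6.96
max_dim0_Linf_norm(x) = 5.96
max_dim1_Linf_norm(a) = 0.59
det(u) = -15.98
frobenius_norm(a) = 0.90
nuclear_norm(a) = 1.17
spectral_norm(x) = 7.10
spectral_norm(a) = 0.87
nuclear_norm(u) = 16.01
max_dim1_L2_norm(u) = 6.48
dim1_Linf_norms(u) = [3.34, 2.33, 2.29, 6.06]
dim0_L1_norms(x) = [11.29, 6.47, 6.98, 6.82]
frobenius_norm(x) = 9.46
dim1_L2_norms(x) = [5.28, 3.27, 3.38, 6.29]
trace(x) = 3.01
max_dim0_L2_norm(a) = 0.69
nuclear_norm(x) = 15.93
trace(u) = 1.84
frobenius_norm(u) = 9.58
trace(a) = 1.17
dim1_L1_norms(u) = [9.85, 6.07, 6.49, 9.98]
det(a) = 0.00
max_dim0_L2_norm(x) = 6.91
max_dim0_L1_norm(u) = 11.28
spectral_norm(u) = 7.19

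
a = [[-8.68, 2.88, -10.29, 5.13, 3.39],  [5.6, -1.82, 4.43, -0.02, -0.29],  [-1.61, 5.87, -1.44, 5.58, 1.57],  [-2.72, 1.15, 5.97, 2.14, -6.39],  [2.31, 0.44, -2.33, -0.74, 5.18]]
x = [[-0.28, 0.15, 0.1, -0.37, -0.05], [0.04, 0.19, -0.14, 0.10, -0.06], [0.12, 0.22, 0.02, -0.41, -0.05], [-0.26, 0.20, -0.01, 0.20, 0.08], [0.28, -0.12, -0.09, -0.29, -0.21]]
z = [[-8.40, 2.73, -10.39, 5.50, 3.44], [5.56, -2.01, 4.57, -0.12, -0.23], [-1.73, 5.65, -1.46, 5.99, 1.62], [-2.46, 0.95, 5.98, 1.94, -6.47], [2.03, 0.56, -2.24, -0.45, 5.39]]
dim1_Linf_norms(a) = [10.29, 5.6, 5.87, 6.39, 5.18]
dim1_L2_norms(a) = [15.08, 7.37, 8.53, 9.47, 6.19]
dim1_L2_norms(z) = [15.1, 7.48, 8.69, 9.4, 6.22]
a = z + x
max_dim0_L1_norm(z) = 24.64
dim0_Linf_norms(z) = [8.4, 5.65, 10.39, 5.99, 6.47]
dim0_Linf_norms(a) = [8.68, 5.87, 10.29, 5.58, 6.39]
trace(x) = -0.08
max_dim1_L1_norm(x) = 0.99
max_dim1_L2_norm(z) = 15.1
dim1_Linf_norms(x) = [0.37, 0.19, 0.41, 0.26, 0.29]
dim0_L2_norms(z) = [10.71, 6.68, 13.11, 8.37, 9.24]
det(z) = -2772.22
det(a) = -2332.09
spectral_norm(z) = 17.95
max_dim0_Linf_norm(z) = 10.39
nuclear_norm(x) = 1.74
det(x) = -0.00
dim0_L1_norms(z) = [20.18, 11.9, 24.64, 14.0, 17.15]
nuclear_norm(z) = 38.51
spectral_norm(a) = 17.73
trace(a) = -4.62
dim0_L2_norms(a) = [11.05, 6.9, 12.99, 7.91, 9.04]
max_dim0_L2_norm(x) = 0.66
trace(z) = -4.54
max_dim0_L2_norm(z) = 13.11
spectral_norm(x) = 0.71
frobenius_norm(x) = 0.97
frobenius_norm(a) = 21.97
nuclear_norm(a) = 38.26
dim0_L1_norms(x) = [0.98, 0.88, 0.36, 1.37, 0.45]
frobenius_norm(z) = 22.06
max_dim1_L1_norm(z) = 30.46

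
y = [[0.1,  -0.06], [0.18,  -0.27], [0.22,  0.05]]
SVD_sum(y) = [[0.09, -0.08], [0.24, -0.21], [0.1, -0.09]] + [[0.01, 0.02], [-0.06, -0.06], [0.12, 0.14]]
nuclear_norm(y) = 0.56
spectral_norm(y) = 0.36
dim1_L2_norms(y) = [0.12, 0.32, 0.23]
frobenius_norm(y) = 0.41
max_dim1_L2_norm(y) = 0.32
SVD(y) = [[-0.32, 0.10], [-0.87, -0.42], [-0.37, 0.90]] @ diag([0.3590228213999852, 0.20224394605029425]) @ [[-0.75,0.66], [0.66,0.75]]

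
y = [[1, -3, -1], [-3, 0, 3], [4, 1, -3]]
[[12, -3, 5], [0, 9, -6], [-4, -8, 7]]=y @ [[0, 1, 2], [-4, 0, -1], [0, 4, 0]]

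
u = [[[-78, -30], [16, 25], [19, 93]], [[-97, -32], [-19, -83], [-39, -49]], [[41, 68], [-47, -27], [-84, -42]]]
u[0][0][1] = -30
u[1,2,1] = -49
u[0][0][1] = -30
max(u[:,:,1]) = 93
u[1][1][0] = -19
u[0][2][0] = 19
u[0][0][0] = -78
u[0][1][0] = 16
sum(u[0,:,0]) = -43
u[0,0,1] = -30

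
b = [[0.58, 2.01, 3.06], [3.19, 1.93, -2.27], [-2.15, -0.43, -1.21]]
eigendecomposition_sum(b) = [[1.01+0.00j,(1.09+0j),0.13+0.00j], [(2.61+0j),2.82+0.00j,0.32+0.00j], [(-0.67+0j),-0.72+0.00j,(-0.08+0j)]] + [[-0.22+0.94j, 0.46-0.17j, (1.47+0.76j)], [(0.29-0.85j), -0.44+0.12j, -1.30-0.84j], [(-0.74-0.15j), (0.14+0.36j), -0.56+1.17j]] + [[(-0.22-0.94j), (0.46+0.17j), (1.47-0.76j)], [0.29+0.85j, (-0.44-0.12j), -1.30+0.84j], [(-0.74+0.15j), 0.14-0.36j, -0.56-1.17j]]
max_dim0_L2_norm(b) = 4.0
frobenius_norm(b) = 6.25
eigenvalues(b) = [(3.75+0j), (-1.22+2.22j), (-1.22-2.22j)]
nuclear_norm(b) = 9.93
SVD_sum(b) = [[0.55, 0.32, -0.17], [3.49, 2.04, -1.10], [-1.40, -0.82, 0.44]] + [[0.34, 1.23, 3.37],[-0.11, -0.4, -1.09],[-0.14, -0.51, -1.39]] + [[-0.31, 0.46, -0.14], [-0.19, 0.29, -0.08], [-0.61, 0.89, -0.26]]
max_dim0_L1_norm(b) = 6.54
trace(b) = 1.30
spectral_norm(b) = 4.57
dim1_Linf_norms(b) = [3.06, 3.19, 2.15]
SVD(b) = [[-0.14, 0.89, 0.44], [-0.92, -0.29, 0.27], [0.37, -0.36, 0.85]] @ diag([4.5659646890957895, 4.065082791355678, 1.3009874547259463]) @ [[-0.83, -0.49, 0.26], [0.09, 0.34, 0.94], [-0.54, 0.80, -0.24]]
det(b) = 24.15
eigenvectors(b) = [[(-0.35+0j), -0.63+0.00j, (-0.63-0j)], [(-0.91+0j), 0.59+0.06j, 0.59-0.06j], [0.23+0.00j, (-0.01-0.5j), (-0.01+0.5j)]]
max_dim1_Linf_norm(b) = 3.19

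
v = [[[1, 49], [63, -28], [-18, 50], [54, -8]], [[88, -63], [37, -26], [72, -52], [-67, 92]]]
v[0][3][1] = -8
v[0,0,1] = 49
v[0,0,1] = 49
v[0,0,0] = 1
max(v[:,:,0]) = 88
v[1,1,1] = -26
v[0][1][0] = 63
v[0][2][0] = -18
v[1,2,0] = 72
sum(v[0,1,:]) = 35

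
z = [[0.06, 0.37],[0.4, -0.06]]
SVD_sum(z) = [[0.03,-0.00],  [0.40,-0.03]] + [[0.03, 0.37], [-0.00, -0.03]]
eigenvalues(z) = [0.39, -0.39]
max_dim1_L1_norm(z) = 0.46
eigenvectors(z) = [[0.75, -0.64], [0.66, 0.77]]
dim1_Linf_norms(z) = [0.37, 0.4]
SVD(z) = [[-0.08,  -1.00],[-1.00,  0.08]] @ diag([0.4046472763923803, 0.37464727639238027]) @ [[-1.0, 0.08], [-0.08, -1.0]]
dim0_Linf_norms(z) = [0.4, 0.37]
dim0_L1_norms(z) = [0.46, 0.43]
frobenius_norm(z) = 0.55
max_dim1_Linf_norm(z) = 0.4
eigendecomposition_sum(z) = [[0.22, 0.19], [0.20, 0.16]] + [[-0.16, 0.19], [0.2, -0.22]]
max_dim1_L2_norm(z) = 0.4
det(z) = -0.15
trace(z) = 0.00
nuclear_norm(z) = 0.78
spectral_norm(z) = 0.40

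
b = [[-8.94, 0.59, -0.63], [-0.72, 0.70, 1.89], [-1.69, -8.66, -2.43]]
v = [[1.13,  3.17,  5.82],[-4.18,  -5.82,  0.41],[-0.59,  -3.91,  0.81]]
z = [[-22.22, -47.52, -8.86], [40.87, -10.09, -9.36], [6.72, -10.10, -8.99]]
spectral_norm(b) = 9.69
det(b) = -138.71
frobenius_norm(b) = 13.00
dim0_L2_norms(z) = [47.0, 49.62, 15.71]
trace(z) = -41.30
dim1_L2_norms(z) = [53.2, 43.13, 15.1]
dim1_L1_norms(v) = [10.12, 10.41, 5.31]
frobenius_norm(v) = 10.63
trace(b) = -10.67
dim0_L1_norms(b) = [11.35, 9.95, 4.95]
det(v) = 81.59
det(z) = -11329.31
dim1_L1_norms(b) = [10.16, 3.31, 12.78]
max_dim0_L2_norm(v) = 7.69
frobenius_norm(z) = 70.13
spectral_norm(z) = 54.46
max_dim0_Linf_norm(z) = 47.52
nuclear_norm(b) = 19.87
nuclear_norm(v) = 16.11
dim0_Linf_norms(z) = [40.87, 47.52, 9.36]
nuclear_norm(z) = 103.12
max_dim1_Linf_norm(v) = 5.82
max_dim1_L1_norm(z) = 78.6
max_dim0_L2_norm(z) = 49.62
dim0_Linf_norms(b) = [8.94, 8.66, 2.43]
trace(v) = -3.88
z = v @ b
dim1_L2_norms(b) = [8.98, 2.14, 9.15]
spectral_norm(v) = 8.91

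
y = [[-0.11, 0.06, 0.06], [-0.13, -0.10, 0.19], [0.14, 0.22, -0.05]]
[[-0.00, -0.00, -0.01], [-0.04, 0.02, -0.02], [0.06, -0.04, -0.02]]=y@[[0.12,-0.07,-0.01], [0.21,-0.15,-0.11], [-0.01,-0.03,-0.15]]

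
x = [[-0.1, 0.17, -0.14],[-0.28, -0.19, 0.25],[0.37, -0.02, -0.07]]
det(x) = -0.00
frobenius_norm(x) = 0.61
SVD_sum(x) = [[0.02,0.01,-0.01],[-0.34,-0.11,0.18],[0.29,0.09,-0.16]] + [[-0.12, 0.16, -0.13], [0.06, -0.08, 0.07], [0.08, -0.11, 0.09]] + [[-0.0, -0.00, -0.00], [-0.00, -0.00, -0.00], [-0.00, -0.0, -0.0]]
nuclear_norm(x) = 0.84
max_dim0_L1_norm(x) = 0.75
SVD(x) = [[0.05, 0.76, 0.64], [-0.76, -0.39, 0.52], [0.65, -0.51, 0.56]] @ diag([0.5278616810666305, 0.31474100760735996, 0.0003791989115843674]) @ [[0.85, 0.27, -0.46], [-0.5, 0.68, -0.53], [-0.17, -0.68, -0.71]]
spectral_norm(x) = 0.53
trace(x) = -0.36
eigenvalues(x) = [(-0.18+0.33j), (-0.18-0.33j), (-0+0j)]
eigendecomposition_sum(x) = [[-0.05+0.16j, 0.09+0.02j, -0.07-0.06j], [(-0.14-0.19j), -0.09+0.08j, (0.13-0.03j)], [0.19-0.01j, -0.01-0.10j, -0.03+0.10j]] + [[(-0.05-0.16j),0.09-0.02j,(-0.07+0.06j)], [(-0.14+0.19j),-0.09-0.08j,(0.13+0.03j)], [(0.19+0.01j),-0.01+0.10j,-0.03-0.10j]] + [[-0.00+0.00j, (-0+0j), -0.00+0.00j],  [-0.00+0.00j, (-0+0j), -0.00+0.00j],  [(-0+0j), -0.00+0.00j, -0.00+0.00j]]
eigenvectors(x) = [[0.29+0.40j, 0.29-0.40j, (0.17+0j)], [-0.68+0.00j, -0.68-0.00j, 0.68+0.00j], [0.29-0.46j, (0.29+0.46j), 0.71+0.00j]]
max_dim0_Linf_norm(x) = 0.37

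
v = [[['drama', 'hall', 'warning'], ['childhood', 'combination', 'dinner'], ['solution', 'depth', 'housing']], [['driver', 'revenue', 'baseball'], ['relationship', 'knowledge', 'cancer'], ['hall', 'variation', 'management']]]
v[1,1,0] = 'relationship'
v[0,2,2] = 'housing'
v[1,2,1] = 'variation'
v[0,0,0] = 'drama'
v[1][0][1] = 'revenue'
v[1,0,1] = 'revenue'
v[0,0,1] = 'hall'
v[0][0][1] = 'hall'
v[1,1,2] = 'cancer'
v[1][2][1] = 'variation'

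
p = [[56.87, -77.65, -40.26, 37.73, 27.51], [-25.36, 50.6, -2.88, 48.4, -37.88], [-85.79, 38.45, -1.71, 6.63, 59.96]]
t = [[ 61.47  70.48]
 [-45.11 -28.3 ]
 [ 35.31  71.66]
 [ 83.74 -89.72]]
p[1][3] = 48.4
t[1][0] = -45.11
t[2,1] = 71.66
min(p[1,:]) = -37.88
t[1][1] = -28.3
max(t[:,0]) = 83.74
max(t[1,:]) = -28.3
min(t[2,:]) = 35.31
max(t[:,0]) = 83.74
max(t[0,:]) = 70.48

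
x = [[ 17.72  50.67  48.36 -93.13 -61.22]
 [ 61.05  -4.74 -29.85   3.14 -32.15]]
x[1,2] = -29.85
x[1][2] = -29.85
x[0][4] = -61.22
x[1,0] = 61.05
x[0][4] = -61.22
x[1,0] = 61.05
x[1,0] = 61.05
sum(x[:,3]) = -89.99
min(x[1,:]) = -32.15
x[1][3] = 3.14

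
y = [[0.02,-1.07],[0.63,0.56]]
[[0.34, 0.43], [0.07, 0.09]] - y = [[0.32, 1.5], [-0.56, -0.47]]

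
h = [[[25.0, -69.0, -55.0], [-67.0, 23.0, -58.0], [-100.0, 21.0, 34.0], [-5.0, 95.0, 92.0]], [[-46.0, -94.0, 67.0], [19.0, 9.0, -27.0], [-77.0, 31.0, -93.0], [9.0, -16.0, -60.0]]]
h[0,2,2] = 34.0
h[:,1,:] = [[-67.0, 23.0, -58.0], [19.0, 9.0, -27.0]]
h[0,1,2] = -58.0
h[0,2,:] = [-100.0, 21.0, 34.0]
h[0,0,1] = -69.0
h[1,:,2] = [67.0, -27.0, -93.0, -60.0]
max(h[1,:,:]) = 67.0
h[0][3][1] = 95.0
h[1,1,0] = 19.0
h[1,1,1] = 9.0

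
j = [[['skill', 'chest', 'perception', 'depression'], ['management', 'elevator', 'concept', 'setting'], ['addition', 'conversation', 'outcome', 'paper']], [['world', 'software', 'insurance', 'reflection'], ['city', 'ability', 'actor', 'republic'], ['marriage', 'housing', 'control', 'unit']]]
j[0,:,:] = [['skill', 'chest', 'perception', 'depression'], ['management', 'elevator', 'concept', 'setting'], ['addition', 'conversation', 'outcome', 'paper']]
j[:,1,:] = [['management', 'elevator', 'concept', 'setting'], ['city', 'ability', 'actor', 'republic']]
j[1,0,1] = 'software'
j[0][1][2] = 'concept'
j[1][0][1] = 'software'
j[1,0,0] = 'world'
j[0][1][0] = 'management'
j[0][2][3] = 'paper'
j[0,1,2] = 'concept'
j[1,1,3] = 'republic'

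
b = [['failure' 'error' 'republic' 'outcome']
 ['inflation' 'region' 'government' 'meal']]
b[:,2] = ['republic', 'government']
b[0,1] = 'error'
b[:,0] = ['failure', 'inflation']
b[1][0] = 'inflation'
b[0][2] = 'republic'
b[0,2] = 'republic'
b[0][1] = 'error'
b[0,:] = ['failure', 'error', 'republic', 'outcome']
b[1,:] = ['inflation', 'region', 'government', 'meal']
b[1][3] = 'meal'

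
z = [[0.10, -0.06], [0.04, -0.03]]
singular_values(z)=[0.13, 0.0]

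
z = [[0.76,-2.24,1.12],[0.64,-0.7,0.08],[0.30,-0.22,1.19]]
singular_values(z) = [2.86, 0.98, 0.4]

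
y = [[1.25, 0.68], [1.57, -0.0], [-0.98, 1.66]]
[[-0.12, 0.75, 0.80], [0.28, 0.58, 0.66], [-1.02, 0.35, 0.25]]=y@[[0.18, 0.37, 0.42], [-0.51, 0.43, 0.40]]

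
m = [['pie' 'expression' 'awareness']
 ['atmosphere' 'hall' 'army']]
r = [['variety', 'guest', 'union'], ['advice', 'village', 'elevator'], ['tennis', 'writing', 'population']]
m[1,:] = ['atmosphere', 'hall', 'army']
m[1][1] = 'hall'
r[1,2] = 'elevator'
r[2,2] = 'population'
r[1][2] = 'elevator'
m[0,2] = 'awareness'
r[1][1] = 'village'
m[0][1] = 'expression'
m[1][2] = 'army'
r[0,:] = ['variety', 'guest', 'union']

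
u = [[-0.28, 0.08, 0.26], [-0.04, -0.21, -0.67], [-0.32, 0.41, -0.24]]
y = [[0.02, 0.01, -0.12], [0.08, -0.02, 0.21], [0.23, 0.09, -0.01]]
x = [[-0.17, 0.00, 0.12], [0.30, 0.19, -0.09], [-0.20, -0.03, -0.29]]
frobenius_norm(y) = 0.36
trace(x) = -0.27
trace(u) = -0.73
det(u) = -0.10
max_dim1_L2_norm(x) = 0.37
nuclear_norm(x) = 0.85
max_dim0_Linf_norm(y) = 0.23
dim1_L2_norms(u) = [0.39, 0.7, 0.57]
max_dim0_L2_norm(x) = 0.4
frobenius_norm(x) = 0.55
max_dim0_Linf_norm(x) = 0.3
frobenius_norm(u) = 0.99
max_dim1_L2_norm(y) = 0.25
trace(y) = -0.01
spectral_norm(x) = 0.43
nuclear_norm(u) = 1.57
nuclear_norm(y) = 0.52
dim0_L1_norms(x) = [0.67, 0.22, 0.5]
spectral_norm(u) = 0.76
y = u @ x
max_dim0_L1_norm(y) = 0.34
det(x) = 0.01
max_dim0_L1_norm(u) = 1.17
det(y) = -0.00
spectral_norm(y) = 0.27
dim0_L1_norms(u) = [0.64, 0.7, 1.17]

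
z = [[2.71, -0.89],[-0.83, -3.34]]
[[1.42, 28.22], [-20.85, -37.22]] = z@[[2.38, 13.01],  [5.65, 7.91]]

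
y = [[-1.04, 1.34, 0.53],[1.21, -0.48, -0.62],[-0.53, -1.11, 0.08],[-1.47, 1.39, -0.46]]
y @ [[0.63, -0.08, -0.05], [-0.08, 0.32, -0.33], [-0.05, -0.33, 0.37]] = [[-0.79, 0.34, -0.19], [0.83, -0.05, -0.13], [-0.25, -0.34, 0.42], [-1.01, 0.71, -0.56]]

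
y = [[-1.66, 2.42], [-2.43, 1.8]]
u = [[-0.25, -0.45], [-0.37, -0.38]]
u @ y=[[1.51, -1.42],[1.54, -1.58]]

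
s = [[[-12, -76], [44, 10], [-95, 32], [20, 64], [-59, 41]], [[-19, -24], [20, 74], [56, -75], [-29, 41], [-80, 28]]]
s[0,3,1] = 64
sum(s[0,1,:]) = 54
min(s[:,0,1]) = -76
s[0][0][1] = -76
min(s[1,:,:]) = -80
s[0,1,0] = 44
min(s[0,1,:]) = 10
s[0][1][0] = 44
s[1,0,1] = -24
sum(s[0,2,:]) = -63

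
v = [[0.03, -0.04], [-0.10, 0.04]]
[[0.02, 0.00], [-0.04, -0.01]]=v@ [[0.29, 0.10], [-0.17, -0.00]]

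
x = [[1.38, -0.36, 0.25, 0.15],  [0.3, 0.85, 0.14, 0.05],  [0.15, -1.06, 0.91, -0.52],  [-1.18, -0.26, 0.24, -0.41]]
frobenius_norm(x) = 2.62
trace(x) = 2.73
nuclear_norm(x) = 4.24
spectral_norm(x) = 1.88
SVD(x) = [[-0.75, -0.22, -0.06, 0.63], [-0.15, 0.37, 0.92, 0.03], [-0.07, -0.86, 0.35, -0.36], [0.64, -0.26, 0.19, 0.69]] @ diag([1.8827761027378425, 1.7080067613327974, 0.649433171821442, 0.0018988256077541747]) @ [[-0.98, 0.02, -0.06, -0.18], [-0.01, 0.81, -0.5, 0.32], [0.03, 0.59, 0.73, -0.34], [0.19, 0.06, -0.46, -0.87]]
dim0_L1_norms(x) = [3.01, 2.53, 1.54, 1.13]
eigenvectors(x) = [[0.19+0.00j, -0.61+0.00j, (-0.61-0j), (-0.33+0j)], [0.06+0.00j, (-0.38+0.24j), -0.38-0.24j, -0.08+0.00j], [(-0.46+0j), -0.22-0.36j, (-0.22+0.36j), 0.68+0.00j], [(-0.87+0j), 0.45-0.20j, 0.45+0.20j, 0.65+0.00j]]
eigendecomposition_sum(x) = [[-0j, 0.00+0.00j, (-0-0j), 0.00+0.00j], [0.00-0.00j, 0j, (-0-0j), 0.00+0.00j], [(-0.01+0j), (-0-0j), 0j, (-0.01-0j)], [-0.01+0.00j, -0.00-0.00j, 0.01+0.00j, (-0.01-0j)]] + [[0.50-0.52j, -0.07+1.24j, 0.26-0.14j, (-0.03+0.05j)], [(0.1-0.52j), 0.45+0.80j, (0.1-0.19j), -0.00+0.04j], [0.48+0.11j, (-0.76+0.4j), 0.18+0.10j, (-0.04-0j)], [(-0.2+0.54j), -0.35-0.94j, (-0.14+0.19j), 0.01-0.04j]] + [[(0.5+0.52j), -0.07-1.24j, (0.26+0.14j), (-0.03-0.05j)], [0.10+0.52j, 0.45-0.80j, 0.10+0.19j, -0.00-0.04j], [(0.48-0.11j), (-0.76-0.4j), 0.18-0.10j, -0.04+0.00j], [-0.20-0.54j, (-0.35+0.94j), -0.14-0.19j, (0.01+0.04j)]] + [[(0.39+0j), -0.22-0.00j, (-0.26+0j), 0.21+0.00j], [0.09+0.00j, (-0.05-0j), -0.06+0.00j, 0.05+0.00j], [-0.81-0.00j, (0.47+0j), (0.55-0j), -0.44-0.00j], [(-0.77-0j), (0.44+0j), 0.52-0.00j, (-0.41-0j)]]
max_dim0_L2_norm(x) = 1.85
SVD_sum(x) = [[1.38, -0.03, 0.09, 0.26], [0.29, -0.01, 0.02, 0.05], [0.13, -0.00, 0.01, 0.02], [-1.19, 0.03, -0.08, -0.22]] + [[0.00, -0.3, 0.19, -0.12], [-0.00, 0.51, -0.31, 0.2], [0.01, -1.19, 0.74, -0.47], [0.0, -0.36, 0.23, -0.14]] + [[-0.0, -0.02, -0.03, 0.01], [0.02, 0.35, 0.44, -0.2], [0.01, 0.13, 0.16, -0.08], [0.00, 0.07, 0.09, -0.04]] + [[0.0, 0.00, -0.0, -0.0], [0.00, 0.0, -0.0, -0.00], [-0.00, -0.0, 0.00, 0.0], [0.0, 0.00, -0.0, -0.00]]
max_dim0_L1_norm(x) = 3.01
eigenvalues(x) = [(-0.01+0j), (1.13+0.34j), (1.13-0.34j), (0.47+0j)]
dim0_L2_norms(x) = [1.85, 1.43, 0.98, 0.68]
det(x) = -0.00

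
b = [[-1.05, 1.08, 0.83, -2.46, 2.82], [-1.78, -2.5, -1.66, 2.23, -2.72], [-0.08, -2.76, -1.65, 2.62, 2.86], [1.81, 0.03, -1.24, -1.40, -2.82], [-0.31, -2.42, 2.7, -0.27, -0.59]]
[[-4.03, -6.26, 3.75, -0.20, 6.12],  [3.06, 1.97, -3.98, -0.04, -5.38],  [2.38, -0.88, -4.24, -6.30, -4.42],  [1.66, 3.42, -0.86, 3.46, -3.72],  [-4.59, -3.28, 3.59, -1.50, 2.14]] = b @[[0.38, 1.12, -0.21, -0.23, -0.91], [0.46, 0.79, 0.01, 0.77, 0.67], [-1.21, -0.45, 1.24, -0.17, 1.33], [0.95, 1.23, -0.92, -0.65, -0.75], [-0.28, -0.9, 0.08, -0.97, 0.53]]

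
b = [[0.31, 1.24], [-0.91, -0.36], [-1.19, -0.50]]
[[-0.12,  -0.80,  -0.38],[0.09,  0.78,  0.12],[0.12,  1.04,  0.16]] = b@[[-0.07, -0.67, -0.01], [-0.08, -0.48, -0.30]]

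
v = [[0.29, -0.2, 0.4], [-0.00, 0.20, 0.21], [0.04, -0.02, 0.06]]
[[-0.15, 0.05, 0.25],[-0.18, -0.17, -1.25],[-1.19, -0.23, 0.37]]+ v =[[0.14, -0.15, 0.65], [-0.18, 0.03, -1.04], [-1.15, -0.25, 0.43]]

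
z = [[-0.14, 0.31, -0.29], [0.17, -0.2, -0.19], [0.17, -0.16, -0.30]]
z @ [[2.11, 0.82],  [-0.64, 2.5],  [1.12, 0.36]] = [[-0.82, 0.56], [0.27, -0.43], [0.13, -0.37]]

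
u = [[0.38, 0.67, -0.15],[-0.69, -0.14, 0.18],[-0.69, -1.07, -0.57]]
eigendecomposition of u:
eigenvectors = [[0.27+0.49j, (0.27-0.49j), -0.20+0.00j], [(-0.61+0j), (-0.61-0j), 0.08+0.00j], [(0.08-0.56j), (0.08+0.56j), (-0.98+0j)]]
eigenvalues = [(0.15+0.72j), (0.15-0.72j), (-0.62+0j)]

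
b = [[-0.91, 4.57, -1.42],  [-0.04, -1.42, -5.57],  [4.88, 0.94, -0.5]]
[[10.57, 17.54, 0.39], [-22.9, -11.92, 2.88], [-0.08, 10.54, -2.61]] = b @ [[-0.31, 1.41, -0.55],[3.27, 4.43, -0.17],[3.28, 1.00, -0.47]]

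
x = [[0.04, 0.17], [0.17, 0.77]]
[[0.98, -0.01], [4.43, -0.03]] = x @ [[-0.88, 0.01],[5.95, -0.04]]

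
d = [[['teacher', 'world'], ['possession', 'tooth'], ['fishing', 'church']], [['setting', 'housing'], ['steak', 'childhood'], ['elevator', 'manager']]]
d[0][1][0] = 'possession'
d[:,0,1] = ['world', 'housing']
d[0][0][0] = 'teacher'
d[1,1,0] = 'steak'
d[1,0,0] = 'setting'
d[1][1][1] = 'childhood'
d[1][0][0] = 'setting'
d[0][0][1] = 'world'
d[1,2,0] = 'elevator'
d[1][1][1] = 'childhood'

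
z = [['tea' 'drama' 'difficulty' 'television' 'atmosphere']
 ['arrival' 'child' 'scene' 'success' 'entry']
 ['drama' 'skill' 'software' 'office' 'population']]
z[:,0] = ['tea', 'arrival', 'drama']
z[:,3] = ['television', 'success', 'office']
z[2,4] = 'population'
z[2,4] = 'population'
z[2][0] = 'drama'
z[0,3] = 'television'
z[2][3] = 'office'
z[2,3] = 'office'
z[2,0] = 'drama'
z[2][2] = 'software'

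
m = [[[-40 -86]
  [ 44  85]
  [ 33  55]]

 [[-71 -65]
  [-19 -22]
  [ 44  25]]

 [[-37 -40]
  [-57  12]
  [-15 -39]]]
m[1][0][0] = -71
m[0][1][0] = 44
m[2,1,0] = -57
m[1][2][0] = 44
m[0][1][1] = 85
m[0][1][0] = 44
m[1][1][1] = -22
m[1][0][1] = -65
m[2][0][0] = -37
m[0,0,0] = -40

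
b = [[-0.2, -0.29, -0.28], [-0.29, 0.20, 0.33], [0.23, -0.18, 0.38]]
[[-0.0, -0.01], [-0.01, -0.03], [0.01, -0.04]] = b@ [[0.02, 0.06],[-0.01, 0.1],[-0.0, -0.10]]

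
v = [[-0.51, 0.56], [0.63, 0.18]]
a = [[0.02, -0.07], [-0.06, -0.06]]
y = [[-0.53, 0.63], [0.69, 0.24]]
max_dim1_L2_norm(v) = 0.76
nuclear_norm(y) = 1.53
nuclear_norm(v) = 1.38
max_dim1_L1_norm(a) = 0.12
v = a + y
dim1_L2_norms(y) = [0.82, 0.73]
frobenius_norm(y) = 1.10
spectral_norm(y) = 0.91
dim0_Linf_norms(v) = [0.63, 0.56]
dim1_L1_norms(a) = [0.09, 0.12]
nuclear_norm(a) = 0.15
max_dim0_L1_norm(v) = 1.14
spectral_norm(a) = 0.10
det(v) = -0.44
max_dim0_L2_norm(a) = 0.09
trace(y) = -0.29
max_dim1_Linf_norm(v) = 0.63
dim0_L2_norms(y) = [0.87, 0.67]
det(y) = -0.56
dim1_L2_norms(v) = [0.76, 0.66]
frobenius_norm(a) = 0.11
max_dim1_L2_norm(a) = 0.08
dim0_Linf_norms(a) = [0.06, 0.07]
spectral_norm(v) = 0.86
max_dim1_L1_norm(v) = 1.07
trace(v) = -0.33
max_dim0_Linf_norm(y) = 0.69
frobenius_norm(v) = 1.00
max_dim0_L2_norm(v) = 0.81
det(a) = -0.01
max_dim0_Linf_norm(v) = 0.63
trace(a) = -0.04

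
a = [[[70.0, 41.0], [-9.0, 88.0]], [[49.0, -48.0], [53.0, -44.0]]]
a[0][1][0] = -9.0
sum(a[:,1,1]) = 44.0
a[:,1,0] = [-9.0, 53.0]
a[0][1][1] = 88.0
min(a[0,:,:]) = -9.0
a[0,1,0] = -9.0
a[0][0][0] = 70.0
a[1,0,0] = 49.0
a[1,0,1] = -48.0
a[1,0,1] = -48.0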